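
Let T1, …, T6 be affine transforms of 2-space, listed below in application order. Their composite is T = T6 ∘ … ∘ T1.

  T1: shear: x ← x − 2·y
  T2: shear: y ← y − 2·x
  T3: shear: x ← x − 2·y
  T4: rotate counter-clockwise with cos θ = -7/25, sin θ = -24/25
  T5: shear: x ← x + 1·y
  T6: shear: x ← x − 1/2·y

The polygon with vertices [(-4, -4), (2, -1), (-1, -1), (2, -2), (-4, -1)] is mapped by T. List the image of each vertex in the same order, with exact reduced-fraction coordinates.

T1 shear: x ← x − 2·y: (-4, -4) → (4, -4); (2, -1) → (4, -1); (-1, -1) → (1, -1); (2, -2) → (6, -2); (-4, -1) → (-2, -1)
T2 shear: y ← y − 2·x: (4, -4) → (4, -12); (4, -1) → (4, -9); (1, -1) → (1, -3); (6, -2) → (6, -14); (-2, -1) → (-2, 3)
T3 shear: x ← x − 2·y: (4, -12) → (28, -12); (4, -9) → (22, -9); (1, -3) → (7, -3); (6, -14) → (34, -14); (-2, 3) → (-8, 3)
T4 rotate counter-clockwise with cos θ = -7/25, sin θ = -24/25: (28, -12) → (-484/25, -588/25); (22, -9) → (-74/5, -93/5); (7, -3) → (-121/25, -147/25); (34, -14) → (-574/25, -718/25); (-8, 3) → (128/25, 171/25)
T5 shear: x ← x + 1·y: (-484/25, -588/25) → (-1072/25, -588/25); (-74/5, -93/5) → (-167/5, -93/5); (-121/25, -147/25) → (-268/25, -147/25); (-574/25, -718/25) → (-1292/25, -718/25); (128/25, 171/25) → (299/25, 171/25)
T6 shear: x ← x − 1/2·y: (-1072/25, -588/25) → (-778/25, -588/25); (-167/5, -93/5) → (-241/10, -93/5); (-268/25, -147/25) → (-389/50, -147/25); (-1292/25, -718/25) → (-933/25, -718/25); (299/25, 171/25) → (427/50, 171/25)

image vertices: (-778/25, -588/25), (-241/10, -93/5), (-389/50, -147/25), (-933/25, -718/25), (427/50, 171/25)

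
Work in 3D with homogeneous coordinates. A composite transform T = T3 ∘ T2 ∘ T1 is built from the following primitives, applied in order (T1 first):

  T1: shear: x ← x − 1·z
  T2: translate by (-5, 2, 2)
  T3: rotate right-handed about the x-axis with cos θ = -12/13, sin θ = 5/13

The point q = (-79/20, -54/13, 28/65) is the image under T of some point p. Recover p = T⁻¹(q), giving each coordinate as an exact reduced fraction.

p = (1/4, 2, -4/5)

T1 = [1 0 -1 0; 0 1 0 0; 0 0 1 0; 0 0 0 1]
T2·T1 = [1 0 -1 -5; 0 1 0 2; 0 0 1 2; 0 0 0 1]
T3·…·T1 = [1 0 -1 -5; 0 -12/13 -5/13 -34/13; 0 5/13 -12/13 -14/13; 0 0 0 1]
det M = 1; M⁻¹ = [1 -5/13 -12/13 3; 0 -12/13 5/13 -2; 0 -5/13 -12/13 -2; 0 0 0 1]
M⁻¹ · (-79/20, -54/13, 28/65)ᵀ = (1/4, 2, -4/5)ᵀ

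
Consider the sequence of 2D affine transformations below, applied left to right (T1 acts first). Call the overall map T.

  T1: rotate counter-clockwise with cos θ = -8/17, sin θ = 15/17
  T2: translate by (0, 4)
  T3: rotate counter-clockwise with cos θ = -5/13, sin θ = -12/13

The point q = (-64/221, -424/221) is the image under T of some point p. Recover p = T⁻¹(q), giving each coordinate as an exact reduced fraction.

T1 = [-8/17 -15/17 0; 15/17 -8/17 0; 0 0 1]
T2·T1 = [-8/17 -15/17 0; 15/17 -8/17 4; 0 0 1]
T3·…·T1 = [220/221 -21/221 48/13; 21/221 220/221 -20/13; 0 0 1]
det M = 1; M⁻¹ = [220/221 21/221 -60/17; -21/221 220/221 32/17; 0 0 1]
M⁻¹ · (-64/221, -424/221)ᵀ = (-4, 0)ᵀ

p = (-4, 0)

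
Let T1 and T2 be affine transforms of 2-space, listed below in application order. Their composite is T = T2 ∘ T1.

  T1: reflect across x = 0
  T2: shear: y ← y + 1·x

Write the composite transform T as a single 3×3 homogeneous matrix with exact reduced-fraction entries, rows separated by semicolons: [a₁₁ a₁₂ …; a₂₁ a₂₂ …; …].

T = [-1 0 0; -1 1 0; 0 0 1]

T1 = [-1 0 0; 0 1 0; 0 0 1]
T2·T1 = [-1 0 0; -1 1 0; 0 0 1]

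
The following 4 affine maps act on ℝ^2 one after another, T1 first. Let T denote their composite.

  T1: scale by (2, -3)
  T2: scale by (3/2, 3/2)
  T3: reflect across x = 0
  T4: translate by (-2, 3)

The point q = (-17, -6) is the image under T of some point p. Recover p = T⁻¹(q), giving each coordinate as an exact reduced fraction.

p = (5, 2)

T1 = [2 0 0; 0 -3 0; 0 0 1]
T2·T1 = [3 0 0; 0 -9/2 0; 0 0 1]
T3·…·T1 = [-3 0 0; 0 -9/2 0; 0 0 1]
T4·…·T1 = [-3 0 -2; 0 -9/2 3; 0 0 1]
det M = 27/2; M⁻¹ = [-1/3 0 -2/3; 0 -2/9 2/3; 0 0 1]
M⁻¹ · (-17, -6)ᵀ = (5, 2)ᵀ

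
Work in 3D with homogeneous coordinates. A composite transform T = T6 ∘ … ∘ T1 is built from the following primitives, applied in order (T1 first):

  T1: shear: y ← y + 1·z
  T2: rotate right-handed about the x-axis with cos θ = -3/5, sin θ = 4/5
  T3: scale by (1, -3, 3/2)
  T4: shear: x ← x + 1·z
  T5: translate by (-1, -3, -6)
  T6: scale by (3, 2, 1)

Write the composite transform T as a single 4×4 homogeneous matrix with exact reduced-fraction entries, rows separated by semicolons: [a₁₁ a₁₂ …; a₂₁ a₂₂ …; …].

T = [3 18/5 9/10 -3; 0 18/5 42/5 -6; 0 6/5 3/10 -6; 0 0 0 1]

T1 = [1 0 0 0; 0 1 1 0; 0 0 1 0; 0 0 0 1]
T2·T1 = [1 0 0 0; 0 -3/5 -7/5 0; 0 4/5 1/5 0; 0 0 0 1]
T3·…·T1 = [1 0 0 0; 0 9/5 21/5 0; 0 6/5 3/10 0; 0 0 0 1]
T4·…·T1 = [1 6/5 3/10 0; 0 9/5 21/5 0; 0 6/5 3/10 0; 0 0 0 1]
T5·…·T1 = [1 6/5 3/10 -1; 0 9/5 21/5 -3; 0 6/5 3/10 -6; 0 0 0 1]
T6·…·T1 = [3 18/5 9/10 -3; 0 18/5 42/5 -6; 0 6/5 3/10 -6; 0 0 0 1]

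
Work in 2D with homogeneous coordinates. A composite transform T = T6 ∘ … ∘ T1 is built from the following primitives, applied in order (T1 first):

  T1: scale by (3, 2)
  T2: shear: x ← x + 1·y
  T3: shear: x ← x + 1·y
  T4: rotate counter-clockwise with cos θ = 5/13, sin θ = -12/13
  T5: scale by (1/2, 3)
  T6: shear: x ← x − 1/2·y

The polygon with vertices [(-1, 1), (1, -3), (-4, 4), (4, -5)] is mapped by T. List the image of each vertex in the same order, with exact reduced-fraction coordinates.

T1 scale by (3, 2): (-1, 1) → (-3, 2); (1, -3) → (3, -6); (-4, 4) → (-12, 8); (4, -5) → (12, -10)
T2 shear: x ← x + 1·y: (-3, 2) → (-1, 2); (3, -6) → (-3, -6); (-12, 8) → (-4, 8); (12, -10) → (2, -10)
T3 shear: x ← x + 1·y: (-1, 2) → (1, 2); (-3, -6) → (-9, -6); (-4, 8) → (4, 8); (2, -10) → (-8, -10)
T4 rotate counter-clockwise with cos θ = 5/13, sin θ = -12/13: (1, 2) → (29/13, -2/13); (-9, -6) → (-9, 6); (4, 8) → (116/13, -8/13); (-8, -10) → (-160/13, 46/13)
T5 scale by (1/2, 3): (29/13, -2/13) → (29/26, -6/13); (-9, 6) → (-9/2, 18); (116/13, -8/13) → (58/13, -24/13); (-160/13, 46/13) → (-80/13, 138/13)
T6 shear: x ← x − 1/2·y: (29/26, -6/13) → (35/26, -6/13); (-9/2, 18) → (-27/2, 18); (58/13, -24/13) → (70/13, -24/13); (-80/13, 138/13) → (-149/13, 138/13)

image vertices: (35/26, -6/13), (-27/2, 18), (70/13, -24/13), (-149/13, 138/13)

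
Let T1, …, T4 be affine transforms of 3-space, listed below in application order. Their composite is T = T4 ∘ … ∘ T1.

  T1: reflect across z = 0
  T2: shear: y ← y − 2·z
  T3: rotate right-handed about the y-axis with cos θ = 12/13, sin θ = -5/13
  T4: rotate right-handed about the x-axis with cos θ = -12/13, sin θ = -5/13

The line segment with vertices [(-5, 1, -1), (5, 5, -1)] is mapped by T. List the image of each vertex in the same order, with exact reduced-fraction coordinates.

image vertices: (-5, 7/13, 17/13), (55/13, -283/169, -639/169)

T1 reflect across z = 0: (-5, 1, -1) → (-5, 1, 1); (5, 5, -1) → (5, 5, 1)
T2 shear: y ← y − 2·z: (-5, 1, 1) → (-5, -1, 1); (5, 5, 1) → (5, 3, 1)
T3 rotate right-handed about the y-axis with cos θ = 12/13, sin θ = -5/13: (-5, -1, 1) → (-5, -1, -1); (5, 3, 1) → (55/13, 3, 37/13)
T4 rotate right-handed about the x-axis with cos θ = -12/13, sin θ = -5/13: (-5, -1, -1) → (-5, 7/13, 17/13); (55/13, 3, 37/13) → (55/13, -283/169, -639/169)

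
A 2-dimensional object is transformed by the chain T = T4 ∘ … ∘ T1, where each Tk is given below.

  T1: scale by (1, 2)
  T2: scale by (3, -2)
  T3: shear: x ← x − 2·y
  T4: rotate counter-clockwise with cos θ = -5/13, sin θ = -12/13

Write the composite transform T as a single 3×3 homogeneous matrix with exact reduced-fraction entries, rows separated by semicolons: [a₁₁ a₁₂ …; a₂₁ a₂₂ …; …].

T = [-15/13 -88/13 0; -36/13 -76/13 0; 0 0 1]

T1 = [1 0 0; 0 2 0; 0 0 1]
T2·T1 = [3 0 0; 0 -4 0; 0 0 1]
T3·…·T1 = [3 8 0; 0 -4 0; 0 0 1]
T4·…·T1 = [-15/13 -88/13 0; -36/13 -76/13 0; 0 0 1]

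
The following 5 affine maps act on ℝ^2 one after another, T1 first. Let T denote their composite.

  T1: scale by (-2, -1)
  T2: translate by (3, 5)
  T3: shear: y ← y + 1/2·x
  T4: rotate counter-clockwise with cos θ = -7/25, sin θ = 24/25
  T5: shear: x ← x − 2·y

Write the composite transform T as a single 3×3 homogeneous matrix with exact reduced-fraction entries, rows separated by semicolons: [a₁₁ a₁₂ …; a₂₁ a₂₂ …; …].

T = [24/5 2/5 -46/5; -41/25 7/25 53/50; 0 0 1]

T1 = [-2 0 0; 0 -1 0; 0 0 1]
T2·T1 = [-2 0 3; 0 -1 5; 0 0 1]
T3·…·T1 = [-2 0 3; -1 -1 13/2; 0 0 1]
T4·…·T1 = [38/25 24/25 -177/25; -41/25 7/25 53/50; 0 0 1]
T5·…·T1 = [24/5 2/5 -46/5; -41/25 7/25 53/50; 0 0 1]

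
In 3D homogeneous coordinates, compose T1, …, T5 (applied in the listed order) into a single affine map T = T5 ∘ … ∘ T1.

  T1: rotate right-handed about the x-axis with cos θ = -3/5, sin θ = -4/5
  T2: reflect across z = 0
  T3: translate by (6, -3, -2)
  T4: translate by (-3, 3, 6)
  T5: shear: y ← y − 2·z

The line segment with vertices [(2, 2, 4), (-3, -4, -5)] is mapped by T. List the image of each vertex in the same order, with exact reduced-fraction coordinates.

T1 rotate right-handed about the x-axis with cos θ = -3/5, sin θ = -4/5: (2, 2, 4) → (2, 2, -4); (-3, -4, -5) → (-3, -8/5, 31/5)
T2 reflect across z = 0: (2, 2, -4) → (2, 2, 4); (-3, -8/5, 31/5) → (-3, -8/5, -31/5)
T3 translate by (6, -3, -2): (2, 2, 4) → (8, -1, 2); (-3, -8/5, -31/5) → (3, -23/5, -41/5)
T4 translate by (-3, 3, 6): (8, -1, 2) → (5, 2, 8); (3, -23/5, -41/5) → (0, -8/5, -11/5)
T5 shear: y ← y − 2·z: (5, 2, 8) → (5, -14, 8); (0, -8/5, -11/5) → (0, 14/5, -11/5)

image vertices: (5, -14, 8), (0, 14/5, -11/5)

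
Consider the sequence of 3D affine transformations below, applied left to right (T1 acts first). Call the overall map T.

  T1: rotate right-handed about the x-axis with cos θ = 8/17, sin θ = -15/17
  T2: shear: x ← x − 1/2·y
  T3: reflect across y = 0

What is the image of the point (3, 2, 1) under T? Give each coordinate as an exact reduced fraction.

T(p) = (71/34, -31/17, -22/17)

T1 rotate right-handed about the x-axis with cos θ = 8/17, sin θ = -15/17: (3, 2, 1) → (3, 31/17, -22/17)
T2 shear: x ← x − 1/2·y: (3, 31/17, -22/17) → (71/34, 31/17, -22/17)
T3 reflect across y = 0: (71/34, 31/17, -22/17) → (71/34, -31/17, -22/17)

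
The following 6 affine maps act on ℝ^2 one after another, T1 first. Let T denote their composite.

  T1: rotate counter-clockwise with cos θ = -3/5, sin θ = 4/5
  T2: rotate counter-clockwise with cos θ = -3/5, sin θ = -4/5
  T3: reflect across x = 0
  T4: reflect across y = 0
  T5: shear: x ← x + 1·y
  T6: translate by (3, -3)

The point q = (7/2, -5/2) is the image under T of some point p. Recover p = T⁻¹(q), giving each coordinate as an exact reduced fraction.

T1 = [-3/5 -4/5 0; 4/5 -3/5 0; 0 0 1]
T2·T1 = [1 0 0; 0 1 0; 0 0 1]
T3·…·T1 = [-1 0 0; 0 1 0; 0 0 1]
T4·…·T1 = [-1 0 0; 0 -1 0; 0 0 1]
T5·…·T1 = [-1 -1 0; 0 -1 0; 0 0 1]
T6·…·T1 = [-1 -1 3; 0 -1 -3; 0 0 1]
det M = 1; M⁻¹ = [-1 1 6; 0 -1 -3; 0 0 1]
M⁻¹ · (7/2, -5/2)ᵀ = (0, -1/2)ᵀ

p = (0, -1/2)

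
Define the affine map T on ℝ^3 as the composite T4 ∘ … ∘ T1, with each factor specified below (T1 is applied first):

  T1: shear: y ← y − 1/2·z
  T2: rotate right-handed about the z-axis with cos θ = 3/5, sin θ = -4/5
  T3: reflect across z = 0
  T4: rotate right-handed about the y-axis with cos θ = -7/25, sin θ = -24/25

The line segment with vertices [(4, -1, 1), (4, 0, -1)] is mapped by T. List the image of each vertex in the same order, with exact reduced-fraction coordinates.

image vertices: (78/125, -41/10, 179/125), (-218/125, -29/10, 301/125)

T1 shear: y ← y − 1/2·z: (4, -1, 1) → (4, -3/2, 1); (4, 0, -1) → (4, 1/2, -1)
T2 rotate right-handed about the z-axis with cos θ = 3/5, sin θ = -4/5: (4, -3/2, 1) → (6/5, -41/10, 1); (4, 1/2, -1) → (14/5, -29/10, -1)
T3 reflect across z = 0: (6/5, -41/10, 1) → (6/5, -41/10, -1); (14/5, -29/10, -1) → (14/5, -29/10, 1)
T4 rotate right-handed about the y-axis with cos θ = -7/25, sin θ = -24/25: (6/5, -41/10, -1) → (78/125, -41/10, 179/125); (14/5, -29/10, 1) → (-218/125, -29/10, 301/125)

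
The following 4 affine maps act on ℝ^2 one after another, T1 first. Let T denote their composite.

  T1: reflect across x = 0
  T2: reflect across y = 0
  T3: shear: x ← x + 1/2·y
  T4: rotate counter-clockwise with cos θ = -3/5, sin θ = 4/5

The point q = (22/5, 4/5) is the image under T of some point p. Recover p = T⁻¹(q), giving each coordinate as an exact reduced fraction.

p = (0, 4)

T1 = [-1 0 0; 0 1 0; 0 0 1]
T2·T1 = [-1 0 0; 0 -1 0; 0 0 1]
T3·…·T1 = [-1 -1/2 0; 0 -1 0; 0 0 1]
T4·…·T1 = [3/5 11/10 0; -4/5 1/5 0; 0 0 1]
det M = 1; M⁻¹ = [1/5 -11/10 0; 4/5 3/5 0; 0 0 1]
M⁻¹ · (22/5, 4/5)ᵀ = (0, 4)ᵀ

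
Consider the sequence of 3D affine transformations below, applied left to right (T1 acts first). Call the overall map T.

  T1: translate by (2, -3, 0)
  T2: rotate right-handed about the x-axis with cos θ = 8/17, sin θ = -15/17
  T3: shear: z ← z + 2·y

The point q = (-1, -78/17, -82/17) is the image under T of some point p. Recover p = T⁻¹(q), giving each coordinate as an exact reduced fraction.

p = (-3, -3, -2)

T1 = [1 0 0 2; 0 1 0 -3; 0 0 1 0; 0 0 0 1]
T2·T1 = [1 0 0 2; 0 8/17 15/17 -24/17; 0 -15/17 8/17 45/17; 0 0 0 1]
T3·…·T1 = [1 0 0 2; 0 8/17 15/17 -24/17; 0 1/17 38/17 -3/17; 0 0 0 1]
det M = 1; M⁻¹ = [1 0 0 -2; 0 38/17 -15/17 3; 0 -1/17 8/17 0; 0 0 0 1]
M⁻¹ · (-1, -78/17, -82/17)ᵀ = (-3, -3, -2)ᵀ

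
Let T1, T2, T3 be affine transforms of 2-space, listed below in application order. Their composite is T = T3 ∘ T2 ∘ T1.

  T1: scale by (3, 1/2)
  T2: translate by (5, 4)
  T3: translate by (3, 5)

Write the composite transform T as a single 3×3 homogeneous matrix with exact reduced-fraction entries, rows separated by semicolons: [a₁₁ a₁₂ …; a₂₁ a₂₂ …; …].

T = [3 0 8; 0 1/2 9; 0 0 1]

T1 = [3 0 0; 0 1/2 0; 0 0 1]
T2·T1 = [3 0 5; 0 1/2 4; 0 0 1]
T3·…·T1 = [3 0 8; 0 1/2 9; 0 0 1]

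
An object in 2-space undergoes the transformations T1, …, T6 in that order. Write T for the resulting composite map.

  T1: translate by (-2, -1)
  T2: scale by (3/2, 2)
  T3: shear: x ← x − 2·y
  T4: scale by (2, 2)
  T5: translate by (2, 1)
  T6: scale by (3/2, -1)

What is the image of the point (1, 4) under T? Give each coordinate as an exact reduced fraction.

T1 translate by (-2, -1): (1, 4) → (-1, 3)
T2 scale by (3/2, 2): (-1, 3) → (-3/2, 6)
T3 shear: x ← x − 2·y: (-3/2, 6) → (-27/2, 6)
T4 scale by (2, 2): (-27/2, 6) → (-27, 12)
T5 translate by (2, 1): (-27, 12) → (-25, 13)
T6 scale by (3/2, -1): (-25, 13) → (-75/2, -13)

T(p) = (-75/2, -13)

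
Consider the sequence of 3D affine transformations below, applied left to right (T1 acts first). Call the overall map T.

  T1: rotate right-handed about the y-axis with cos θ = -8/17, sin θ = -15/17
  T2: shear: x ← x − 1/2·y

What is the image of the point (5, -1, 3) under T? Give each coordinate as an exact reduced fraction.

T1 rotate right-handed about the y-axis with cos θ = -8/17, sin θ = -15/17: (5, -1, 3) → (-5, -1, 3)
T2 shear: x ← x − 1/2·y: (-5, -1, 3) → (-9/2, -1, 3)

T(p) = (-9/2, -1, 3)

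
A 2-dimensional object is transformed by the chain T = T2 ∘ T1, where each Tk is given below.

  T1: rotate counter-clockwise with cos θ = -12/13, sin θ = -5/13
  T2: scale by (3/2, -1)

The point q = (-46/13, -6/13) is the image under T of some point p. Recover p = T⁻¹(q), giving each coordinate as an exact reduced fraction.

p = (2, -4/3)

T1 = [-12/13 5/13 0; -5/13 -12/13 0; 0 0 1]
T2·T1 = [-18/13 15/26 0; 5/13 12/13 0; 0 0 1]
det M = -3/2; M⁻¹ = [-8/13 5/13 0; 10/39 12/13 0; 0 0 1]
M⁻¹ · (-46/13, -6/13)ᵀ = (2, -4/3)ᵀ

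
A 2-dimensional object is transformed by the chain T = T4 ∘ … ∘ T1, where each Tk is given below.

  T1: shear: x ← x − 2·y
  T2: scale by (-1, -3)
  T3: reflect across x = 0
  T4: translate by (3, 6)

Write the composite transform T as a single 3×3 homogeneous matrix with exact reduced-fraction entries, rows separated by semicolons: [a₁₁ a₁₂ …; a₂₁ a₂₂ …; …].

T1 = [1 -2 0; 0 1 0; 0 0 1]
T2·T1 = [-1 2 0; 0 -3 0; 0 0 1]
T3·…·T1 = [1 -2 0; 0 -3 0; 0 0 1]
T4·…·T1 = [1 -2 3; 0 -3 6; 0 0 1]

T = [1 -2 3; 0 -3 6; 0 0 1]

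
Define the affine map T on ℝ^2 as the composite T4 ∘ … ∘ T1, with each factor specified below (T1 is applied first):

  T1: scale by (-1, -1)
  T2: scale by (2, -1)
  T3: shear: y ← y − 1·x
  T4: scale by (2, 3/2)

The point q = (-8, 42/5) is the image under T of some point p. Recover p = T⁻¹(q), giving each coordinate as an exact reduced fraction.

T1 = [-1 0 0; 0 -1 0; 0 0 1]
T2·T1 = [-2 0 0; 0 1 0; 0 0 1]
T3·…·T1 = [-2 0 0; 2 1 0; 0 0 1]
T4·…·T1 = [-4 0 0; 3 3/2 0; 0 0 1]
det M = -6; M⁻¹ = [-1/4 0 0; 1/2 2/3 0; 0 0 1]
M⁻¹ · (-8, 42/5)ᵀ = (2, 8/5)ᵀ

p = (2, 8/5)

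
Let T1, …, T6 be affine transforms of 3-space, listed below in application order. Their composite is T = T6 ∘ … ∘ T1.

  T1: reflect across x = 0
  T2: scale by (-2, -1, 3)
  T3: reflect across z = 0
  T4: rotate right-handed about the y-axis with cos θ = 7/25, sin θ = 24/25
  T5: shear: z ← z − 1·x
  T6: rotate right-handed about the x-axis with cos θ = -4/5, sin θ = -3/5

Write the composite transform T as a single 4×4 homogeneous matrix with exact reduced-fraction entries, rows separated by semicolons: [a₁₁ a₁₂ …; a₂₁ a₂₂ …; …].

T = [14/25 0 -72/25 0; -186/125 4/5 153/125 0; 248/125 3/5 -204/125 0; 0 0 0 1]

T1 = [-1 0 0 0; 0 1 0 0; 0 0 1 0; 0 0 0 1]
T2·T1 = [2 0 0 0; 0 -1 0 0; 0 0 3 0; 0 0 0 1]
T3·…·T1 = [2 0 0 0; 0 -1 0 0; 0 0 -3 0; 0 0 0 1]
T4·…·T1 = [14/25 0 -72/25 0; 0 -1 0 0; -48/25 0 -21/25 0; 0 0 0 1]
T5·…·T1 = [14/25 0 -72/25 0; 0 -1 0 0; -62/25 0 51/25 0; 0 0 0 1]
T6·…·T1 = [14/25 0 -72/25 0; -186/125 4/5 153/125 0; 248/125 3/5 -204/125 0; 0 0 0 1]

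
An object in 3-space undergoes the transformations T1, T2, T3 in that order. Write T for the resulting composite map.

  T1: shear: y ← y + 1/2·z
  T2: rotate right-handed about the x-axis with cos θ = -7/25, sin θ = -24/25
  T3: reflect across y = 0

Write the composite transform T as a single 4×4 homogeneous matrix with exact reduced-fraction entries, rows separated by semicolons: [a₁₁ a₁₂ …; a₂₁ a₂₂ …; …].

T = [1 0 0 0; 0 7/25 -41/50 0; 0 -24/25 -19/25 0; 0 0 0 1]

T1 = [1 0 0 0; 0 1 1/2 0; 0 0 1 0; 0 0 0 1]
T2·T1 = [1 0 0 0; 0 -7/25 41/50 0; 0 -24/25 -19/25 0; 0 0 0 1]
T3·…·T1 = [1 0 0 0; 0 7/25 -41/50 0; 0 -24/25 -19/25 0; 0 0 0 1]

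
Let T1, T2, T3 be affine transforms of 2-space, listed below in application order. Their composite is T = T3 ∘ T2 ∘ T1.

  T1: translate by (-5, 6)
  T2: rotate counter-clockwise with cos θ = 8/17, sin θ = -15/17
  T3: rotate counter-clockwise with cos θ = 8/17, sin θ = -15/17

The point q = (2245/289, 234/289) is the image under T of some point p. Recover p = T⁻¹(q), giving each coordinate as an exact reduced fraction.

T1 = [1 0 -5; 0 1 6; 0 0 1]
T2·T1 = [8/17 15/17 50/17; -15/17 8/17 123/17; 0 0 1]
T3·…·T1 = [-161/289 240/289 2245/289; -240/289 -161/289 234/289; 0 0 1]
det M = 1; M⁻¹ = [-161/289 -240/289 5; 240/289 -161/289 -6; 0 0 1]
M⁻¹ · (2245/289, 234/289)ᵀ = (0, 0)ᵀ

p = (0, 0)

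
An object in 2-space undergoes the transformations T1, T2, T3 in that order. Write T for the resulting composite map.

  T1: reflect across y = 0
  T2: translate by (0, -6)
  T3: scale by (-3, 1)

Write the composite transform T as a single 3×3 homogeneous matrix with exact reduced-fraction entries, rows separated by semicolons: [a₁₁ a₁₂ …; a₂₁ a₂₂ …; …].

T = [-3 0 0; 0 -1 -6; 0 0 1]

T1 = [1 0 0; 0 -1 0; 0 0 1]
T2·T1 = [1 0 0; 0 -1 -6; 0 0 1]
T3·…·T1 = [-3 0 0; 0 -1 -6; 0 0 1]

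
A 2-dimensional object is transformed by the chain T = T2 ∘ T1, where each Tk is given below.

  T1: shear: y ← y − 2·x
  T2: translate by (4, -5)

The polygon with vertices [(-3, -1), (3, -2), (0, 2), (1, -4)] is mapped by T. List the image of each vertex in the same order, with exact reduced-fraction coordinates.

image vertices: (1, 0), (7, -13), (4, -3), (5, -11)

T1 shear: y ← y − 2·x: (-3, -1) → (-3, 5); (3, -2) → (3, -8); (0, 2) → (0, 2); (1, -4) → (1, -6)
T2 translate by (4, -5): (-3, 5) → (1, 0); (3, -8) → (7, -13); (0, 2) → (4, -3); (1, -6) → (5, -11)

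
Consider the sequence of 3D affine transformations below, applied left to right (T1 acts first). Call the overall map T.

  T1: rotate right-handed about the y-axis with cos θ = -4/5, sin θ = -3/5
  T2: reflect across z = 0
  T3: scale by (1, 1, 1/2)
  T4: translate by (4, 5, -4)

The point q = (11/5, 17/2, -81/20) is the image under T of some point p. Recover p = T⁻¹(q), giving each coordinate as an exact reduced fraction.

p = (3/2, 7/2, 1)

T1 = [-4/5 0 -3/5 0; 0 1 0 0; 3/5 0 -4/5 0; 0 0 0 1]
T2·T1 = [-4/5 0 -3/5 0; 0 1 0 0; -3/5 0 4/5 0; 0 0 0 1]
T3·…·T1 = [-4/5 0 -3/5 0; 0 1 0 0; -3/10 0 2/5 0; 0 0 0 1]
T4·…·T1 = [-4/5 0 -3/5 4; 0 1 0 5; -3/10 0 2/5 -4; 0 0 0 1]
det M = -1/2; M⁻¹ = [-4/5 0 -6/5 -8/5; 0 1 0 -5; -3/5 0 8/5 44/5; 0 0 0 1]
M⁻¹ · (11/5, 17/2, -81/20)ᵀ = (3/2, 7/2, 1)ᵀ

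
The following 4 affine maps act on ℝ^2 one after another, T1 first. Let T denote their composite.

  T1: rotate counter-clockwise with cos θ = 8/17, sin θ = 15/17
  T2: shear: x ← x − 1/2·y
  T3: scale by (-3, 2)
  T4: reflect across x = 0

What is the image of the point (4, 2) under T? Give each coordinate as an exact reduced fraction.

T1 rotate counter-clockwise with cos θ = 8/17, sin θ = 15/17: (4, 2) → (2/17, 76/17)
T2 shear: x ← x − 1/2·y: (2/17, 76/17) → (-36/17, 76/17)
T3 scale by (-3, 2): (-36/17, 76/17) → (108/17, 152/17)
T4 reflect across x = 0: (108/17, 152/17) → (-108/17, 152/17)

T(p) = (-108/17, 152/17)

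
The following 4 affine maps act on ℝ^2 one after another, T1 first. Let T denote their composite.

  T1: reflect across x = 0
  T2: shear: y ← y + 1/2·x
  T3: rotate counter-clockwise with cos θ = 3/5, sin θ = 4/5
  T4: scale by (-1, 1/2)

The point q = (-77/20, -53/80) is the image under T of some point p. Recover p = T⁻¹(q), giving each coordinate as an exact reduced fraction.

p = (-5/4, -9/2)

T1 = [-1 0 0; 0 1 0; 0 0 1]
T2·T1 = [-1 0 0; -1/2 1 0; 0 0 1]
T3·…·T1 = [-1/5 -4/5 0; -11/10 3/5 0; 0 0 1]
T4·…·T1 = [1/5 4/5 0; -11/20 3/10 0; 0 0 1]
det M = 1/2; M⁻¹ = [3/5 -8/5 0; 11/10 2/5 0; 0 0 1]
M⁻¹ · (-77/20, -53/80)ᵀ = (-5/4, -9/2)ᵀ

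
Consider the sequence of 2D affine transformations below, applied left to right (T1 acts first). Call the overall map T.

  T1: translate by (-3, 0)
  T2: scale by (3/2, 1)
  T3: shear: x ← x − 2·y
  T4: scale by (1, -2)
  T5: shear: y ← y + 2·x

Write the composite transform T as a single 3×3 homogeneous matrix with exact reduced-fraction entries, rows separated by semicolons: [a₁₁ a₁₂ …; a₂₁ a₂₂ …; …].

T1 = [1 0 -3; 0 1 0; 0 0 1]
T2·T1 = [3/2 0 -9/2; 0 1 0; 0 0 1]
T3·…·T1 = [3/2 -2 -9/2; 0 1 0; 0 0 1]
T4·…·T1 = [3/2 -2 -9/2; 0 -2 0; 0 0 1]
T5·…·T1 = [3/2 -2 -9/2; 3 -6 -9; 0 0 1]

T = [3/2 -2 -9/2; 3 -6 -9; 0 0 1]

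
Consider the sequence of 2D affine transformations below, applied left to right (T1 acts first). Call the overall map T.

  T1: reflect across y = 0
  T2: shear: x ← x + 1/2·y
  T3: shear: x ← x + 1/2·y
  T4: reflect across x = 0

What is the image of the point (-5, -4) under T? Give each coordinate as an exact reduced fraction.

T1 reflect across y = 0: (-5, -4) → (-5, 4)
T2 shear: x ← x + 1/2·y: (-5, 4) → (-3, 4)
T3 shear: x ← x + 1/2·y: (-3, 4) → (-1, 4)
T4 reflect across x = 0: (-1, 4) → (1, 4)

T(p) = (1, 4)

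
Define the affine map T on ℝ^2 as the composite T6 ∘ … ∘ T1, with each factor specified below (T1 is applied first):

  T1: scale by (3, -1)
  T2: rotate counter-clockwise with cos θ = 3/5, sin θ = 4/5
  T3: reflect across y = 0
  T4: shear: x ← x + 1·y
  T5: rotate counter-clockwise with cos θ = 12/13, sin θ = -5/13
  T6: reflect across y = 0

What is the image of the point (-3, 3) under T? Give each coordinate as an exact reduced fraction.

T1 scale by (3, -1): (-3, 3) → (-9, -3)
T2 rotate counter-clockwise with cos θ = 3/5, sin θ = 4/5: (-9, -3) → (-3, -9)
T3 reflect across y = 0: (-3, -9) → (-3, 9)
T4 shear: x ← x + 1·y: (-3, 9) → (6, 9)
T5 rotate counter-clockwise with cos θ = 12/13, sin θ = -5/13: (6, 9) → (9, 6)
T6 reflect across y = 0: (9, 6) → (9, -6)

T(p) = (9, -6)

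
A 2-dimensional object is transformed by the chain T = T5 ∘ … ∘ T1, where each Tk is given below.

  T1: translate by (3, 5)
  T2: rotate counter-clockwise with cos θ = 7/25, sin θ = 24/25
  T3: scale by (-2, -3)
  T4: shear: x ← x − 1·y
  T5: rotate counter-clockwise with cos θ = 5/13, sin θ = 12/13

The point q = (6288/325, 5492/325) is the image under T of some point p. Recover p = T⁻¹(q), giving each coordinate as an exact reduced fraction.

T1 = [1 0 3; 0 1 5; 0 0 1]
T2·T1 = [7/25 -24/25 -99/25; 24/25 7/25 107/25; 0 0 1]
T3·…·T1 = [-14/25 48/25 198/25; -72/25 -21/25 -321/25; 0 0 1]
T4·…·T1 = [58/25 69/25 519/25; -72/25 -21/25 -321/25; 0 0 1]
T5·…·T1 = [1154/325 597/325 6447/325; 336/325 723/325 4623/325; 0 0 1]
det M = 6; M⁻¹ = [241/650 -199/650 -3; -56/325 577/975 -5; 0 0 1]
M⁻¹ · (6288/325, 5492/325)ᵀ = (-1, 5/3)ᵀ

p = (-1, 5/3)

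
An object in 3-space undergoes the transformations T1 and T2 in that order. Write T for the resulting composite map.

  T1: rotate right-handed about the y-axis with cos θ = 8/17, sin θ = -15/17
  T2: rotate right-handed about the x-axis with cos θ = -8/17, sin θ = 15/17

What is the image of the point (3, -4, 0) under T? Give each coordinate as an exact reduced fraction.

T(p) = (24/17, -131/289, -1380/289)

T1 rotate right-handed about the y-axis with cos θ = 8/17, sin θ = -15/17: (3, -4, 0) → (24/17, -4, 45/17)
T2 rotate right-handed about the x-axis with cos θ = -8/17, sin θ = 15/17: (24/17, -4, 45/17) → (24/17, -131/289, -1380/289)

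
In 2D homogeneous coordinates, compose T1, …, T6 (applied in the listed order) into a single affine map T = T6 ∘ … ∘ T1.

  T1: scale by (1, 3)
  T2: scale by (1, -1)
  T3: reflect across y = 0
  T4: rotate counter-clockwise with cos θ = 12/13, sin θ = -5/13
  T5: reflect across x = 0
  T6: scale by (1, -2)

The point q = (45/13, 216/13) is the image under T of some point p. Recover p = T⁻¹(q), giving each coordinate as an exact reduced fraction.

T1 = [1 0 0; 0 3 0; 0 0 1]
T2·T1 = [1 0 0; 0 -3 0; 0 0 1]
T3·…·T1 = [1 0 0; 0 3 0; 0 0 1]
T4·…·T1 = [12/13 15/13 0; -5/13 36/13 0; 0 0 1]
T5·…·T1 = [-12/13 -15/13 0; -5/13 36/13 0; 0 0 1]
T6·…·T1 = [-12/13 -15/13 0; 10/13 -72/13 0; 0 0 1]
det M = 6; M⁻¹ = [-12/13 5/26 0; -5/39 -2/13 0; 0 0 1]
M⁻¹ · (45/13, 216/13)ᵀ = (0, -3)ᵀ

p = (0, -3)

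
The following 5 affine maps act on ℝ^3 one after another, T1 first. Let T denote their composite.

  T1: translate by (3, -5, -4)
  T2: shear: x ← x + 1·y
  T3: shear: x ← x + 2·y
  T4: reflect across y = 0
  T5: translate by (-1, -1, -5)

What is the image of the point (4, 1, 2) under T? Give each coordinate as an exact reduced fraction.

T(p) = (-6, 3, -7)

T1 translate by (3, -5, -4): (4, 1, 2) → (7, -4, -2)
T2 shear: x ← x + 1·y: (7, -4, -2) → (3, -4, -2)
T3 shear: x ← x + 2·y: (3, -4, -2) → (-5, -4, -2)
T4 reflect across y = 0: (-5, -4, -2) → (-5, 4, -2)
T5 translate by (-1, -1, -5): (-5, 4, -2) → (-6, 3, -7)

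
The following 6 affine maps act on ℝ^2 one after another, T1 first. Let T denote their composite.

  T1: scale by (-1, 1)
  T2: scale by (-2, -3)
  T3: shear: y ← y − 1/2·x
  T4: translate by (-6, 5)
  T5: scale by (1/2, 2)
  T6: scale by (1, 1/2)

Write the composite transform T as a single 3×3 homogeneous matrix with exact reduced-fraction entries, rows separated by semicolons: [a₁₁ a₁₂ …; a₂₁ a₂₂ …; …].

T1 = [-1 0 0; 0 1 0; 0 0 1]
T2·T1 = [2 0 0; 0 -3 0; 0 0 1]
T3·…·T1 = [2 0 0; -1 -3 0; 0 0 1]
T4·…·T1 = [2 0 -6; -1 -3 5; 0 0 1]
T5·…·T1 = [1 0 -3; -2 -6 10; 0 0 1]
T6·…·T1 = [1 0 -3; -1 -3 5; 0 0 1]

T = [1 0 -3; -1 -3 5; 0 0 1]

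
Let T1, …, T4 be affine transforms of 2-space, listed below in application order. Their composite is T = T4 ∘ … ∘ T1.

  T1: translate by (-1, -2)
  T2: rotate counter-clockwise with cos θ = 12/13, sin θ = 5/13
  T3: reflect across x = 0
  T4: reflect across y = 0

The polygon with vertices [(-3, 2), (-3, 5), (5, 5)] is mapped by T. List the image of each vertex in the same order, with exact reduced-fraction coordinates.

image vertices: (48/13, 20/13), (63/13, -16/13), (-33/13, -56/13)

T1 translate by (-1, -2): (-3, 2) → (-4, 0); (-3, 5) → (-4, 3); (5, 5) → (4, 3)
T2 rotate counter-clockwise with cos θ = 12/13, sin θ = 5/13: (-4, 0) → (-48/13, -20/13); (-4, 3) → (-63/13, 16/13); (4, 3) → (33/13, 56/13)
T3 reflect across x = 0: (-48/13, -20/13) → (48/13, -20/13); (-63/13, 16/13) → (63/13, 16/13); (33/13, 56/13) → (-33/13, 56/13)
T4 reflect across y = 0: (48/13, -20/13) → (48/13, 20/13); (63/13, 16/13) → (63/13, -16/13); (-33/13, 56/13) → (-33/13, -56/13)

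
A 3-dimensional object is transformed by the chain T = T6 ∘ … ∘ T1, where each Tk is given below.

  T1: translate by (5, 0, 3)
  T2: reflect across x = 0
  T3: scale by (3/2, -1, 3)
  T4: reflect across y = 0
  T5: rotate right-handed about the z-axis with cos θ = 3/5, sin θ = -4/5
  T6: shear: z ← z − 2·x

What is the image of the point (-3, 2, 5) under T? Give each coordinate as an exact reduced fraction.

T(p) = (-1/5, 18/5, 122/5)

T1 translate by (5, 0, 3): (-3, 2, 5) → (2, 2, 8)
T2 reflect across x = 0: (2, 2, 8) → (-2, 2, 8)
T3 scale by (3/2, -1, 3): (-2, 2, 8) → (-3, -2, 24)
T4 reflect across y = 0: (-3, -2, 24) → (-3, 2, 24)
T5 rotate right-handed about the z-axis with cos θ = 3/5, sin θ = -4/5: (-3, 2, 24) → (-1/5, 18/5, 24)
T6 shear: z ← z − 2·x: (-1/5, 18/5, 24) → (-1/5, 18/5, 122/5)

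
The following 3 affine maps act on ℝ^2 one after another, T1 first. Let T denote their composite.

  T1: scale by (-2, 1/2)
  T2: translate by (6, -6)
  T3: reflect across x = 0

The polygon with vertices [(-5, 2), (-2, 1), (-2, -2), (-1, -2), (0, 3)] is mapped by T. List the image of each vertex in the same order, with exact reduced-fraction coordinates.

T1 scale by (-2, 1/2): (-5, 2) → (10, 1); (-2, 1) → (4, 1/2); (-2, -2) → (4, -1); (-1, -2) → (2, -1); (0, 3) → (0, 3/2)
T2 translate by (6, -6): (10, 1) → (16, -5); (4, 1/2) → (10, -11/2); (4, -1) → (10, -7); (2, -1) → (8, -7); (0, 3/2) → (6, -9/2)
T3 reflect across x = 0: (16, -5) → (-16, -5); (10, -11/2) → (-10, -11/2); (10, -7) → (-10, -7); (8, -7) → (-8, -7); (6, -9/2) → (-6, -9/2)

image vertices: (-16, -5), (-10, -11/2), (-10, -7), (-8, -7), (-6, -9/2)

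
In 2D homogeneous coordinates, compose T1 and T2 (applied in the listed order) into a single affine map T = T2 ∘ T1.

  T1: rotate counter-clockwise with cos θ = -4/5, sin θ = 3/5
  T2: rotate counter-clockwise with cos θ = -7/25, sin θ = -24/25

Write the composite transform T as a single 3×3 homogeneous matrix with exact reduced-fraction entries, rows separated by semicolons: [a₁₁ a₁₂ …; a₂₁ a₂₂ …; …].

T = [4/5 -3/5 0; 3/5 4/5 0; 0 0 1]

T1 = [-4/5 -3/5 0; 3/5 -4/5 0; 0 0 1]
T2·T1 = [4/5 -3/5 0; 3/5 4/5 0; 0 0 1]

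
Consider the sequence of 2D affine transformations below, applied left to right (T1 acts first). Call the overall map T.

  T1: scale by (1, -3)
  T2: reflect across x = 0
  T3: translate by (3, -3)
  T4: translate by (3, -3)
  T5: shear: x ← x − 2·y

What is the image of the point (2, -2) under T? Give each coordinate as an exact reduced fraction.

T1 scale by (1, -3): (2, -2) → (2, 6)
T2 reflect across x = 0: (2, 6) → (-2, 6)
T3 translate by (3, -3): (-2, 6) → (1, 3)
T4 translate by (3, -3): (1, 3) → (4, 0)
T5 shear: x ← x − 2·y: (4, 0) → (4, 0)

T(p) = (4, 0)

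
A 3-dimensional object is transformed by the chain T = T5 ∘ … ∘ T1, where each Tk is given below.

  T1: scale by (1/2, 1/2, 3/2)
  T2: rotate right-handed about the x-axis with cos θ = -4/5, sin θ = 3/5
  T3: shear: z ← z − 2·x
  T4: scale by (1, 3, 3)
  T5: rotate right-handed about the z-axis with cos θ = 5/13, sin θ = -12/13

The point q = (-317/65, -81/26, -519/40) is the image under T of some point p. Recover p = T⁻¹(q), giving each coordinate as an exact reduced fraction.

T1 = [1/2 0 0 0; 0 1/2 0 0; 0 0 3/2 0; 0 0 0 1]
T2·T1 = [1/2 0 0 0; 0 -2/5 -9/10 0; 0 3/10 -6/5 0; 0 0 0 1]
T3·…·T1 = [1/2 0 0 0; 0 -2/5 -9/10 0; -1 3/10 -6/5 0; 0 0 0 1]
T4·…·T1 = [1/2 0 0 0; 0 -6/5 -27/10 0; -3 9/10 -18/5 0; 0 0 0 1]
T5·…·T1 = [5/26 -72/65 -162/65 0; -6/13 -6/13 -27/26 0; -3 9/10 -18/5 0; 0 0 0 1]
det M = 27/8; M⁻¹ = [10/13 -24/13 0 0; 28/65 -472/195 2/5 0; -8/15 14/15 -8/45 0; 0 0 0 1]
M⁻¹ · (-317/65, -81/26, -519/40)ᵀ = (2, 1/4, 2)ᵀ

p = (2, 1/4, 2)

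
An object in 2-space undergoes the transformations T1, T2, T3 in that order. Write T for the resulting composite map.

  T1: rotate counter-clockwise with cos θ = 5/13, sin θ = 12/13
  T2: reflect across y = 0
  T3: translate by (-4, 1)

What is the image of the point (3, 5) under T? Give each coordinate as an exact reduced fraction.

T(p) = (-97/13, -48/13)

T1 rotate counter-clockwise with cos θ = 5/13, sin θ = 12/13: (3, 5) → (-45/13, 61/13)
T2 reflect across y = 0: (-45/13, 61/13) → (-45/13, -61/13)
T3 translate by (-4, 1): (-45/13, -61/13) → (-97/13, -48/13)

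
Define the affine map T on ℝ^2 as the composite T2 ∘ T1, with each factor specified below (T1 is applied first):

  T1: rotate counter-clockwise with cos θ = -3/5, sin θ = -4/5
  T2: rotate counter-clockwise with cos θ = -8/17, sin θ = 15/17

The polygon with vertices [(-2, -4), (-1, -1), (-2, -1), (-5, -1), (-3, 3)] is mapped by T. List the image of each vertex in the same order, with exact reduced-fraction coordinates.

image vertices: (-44/17, -62/17), (-97/85, -71/85), (-181/85, -58/85), (-433/85, -19/85), (-213/85, 291/85)

T1 rotate counter-clockwise with cos θ = -3/5, sin θ = -4/5: (-2, -4) → (-2, 4); (-1, -1) → (-1/5, 7/5); (-2, -1) → (2/5, 11/5); (-5, -1) → (11/5, 23/5); (-3, 3) → (21/5, 3/5)
T2 rotate counter-clockwise with cos θ = -8/17, sin θ = 15/17: (-2, 4) → (-44/17, -62/17); (-1/5, 7/5) → (-97/85, -71/85); (2/5, 11/5) → (-181/85, -58/85); (11/5, 23/5) → (-433/85, -19/85); (21/5, 3/5) → (-213/85, 291/85)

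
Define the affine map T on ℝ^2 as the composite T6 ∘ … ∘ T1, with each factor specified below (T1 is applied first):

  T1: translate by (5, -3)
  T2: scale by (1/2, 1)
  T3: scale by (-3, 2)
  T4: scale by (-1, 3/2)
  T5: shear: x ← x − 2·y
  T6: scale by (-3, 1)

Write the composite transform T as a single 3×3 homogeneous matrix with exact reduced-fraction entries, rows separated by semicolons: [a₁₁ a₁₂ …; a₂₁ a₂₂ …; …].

T = [-9/2 18 -153/2; 0 3 -9; 0 0 1]

T1 = [1 0 5; 0 1 -3; 0 0 1]
T2·T1 = [1/2 0 5/2; 0 1 -3; 0 0 1]
T3·…·T1 = [-3/2 0 -15/2; 0 2 -6; 0 0 1]
T4·…·T1 = [3/2 0 15/2; 0 3 -9; 0 0 1]
T5·…·T1 = [3/2 -6 51/2; 0 3 -9; 0 0 1]
T6·…·T1 = [-9/2 18 -153/2; 0 3 -9; 0 0 1]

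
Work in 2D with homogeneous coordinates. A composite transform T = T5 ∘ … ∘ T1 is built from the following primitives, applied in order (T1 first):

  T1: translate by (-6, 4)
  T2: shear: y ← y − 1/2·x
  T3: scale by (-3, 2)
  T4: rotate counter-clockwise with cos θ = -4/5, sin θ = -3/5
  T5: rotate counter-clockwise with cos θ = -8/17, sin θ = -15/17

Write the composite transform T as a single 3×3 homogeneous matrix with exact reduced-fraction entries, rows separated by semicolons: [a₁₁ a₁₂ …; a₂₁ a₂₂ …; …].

T = [123/85 -168/85 -282/17; -239/85 -26/85 266/17; 0 0 1]

T1 = [1 0 -6; 0 1 4; 0 0 1]
T2·T1 = [1 0 -6; -1/2 1 7; 0 0 1]
T3·…·T1 = [-3 0 18; -1 2 14; 0 0 1]
T4·…·T1 = [9/5 6/5 -6; 13/5 -8/5 -22; 0 0 1]
T5·…·T1 = [123/85 -168/85 -282/17; -239/85 -26/85 266/17; 0 0 1]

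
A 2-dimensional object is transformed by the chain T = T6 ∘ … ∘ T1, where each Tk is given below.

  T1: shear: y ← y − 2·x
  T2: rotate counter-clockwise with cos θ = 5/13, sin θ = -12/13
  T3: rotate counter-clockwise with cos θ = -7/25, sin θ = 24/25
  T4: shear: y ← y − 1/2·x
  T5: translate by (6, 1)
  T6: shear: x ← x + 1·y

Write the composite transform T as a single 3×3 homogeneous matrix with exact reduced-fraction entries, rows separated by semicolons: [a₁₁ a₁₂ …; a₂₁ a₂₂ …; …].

T = [57/650 151/325 7; -253/130 71/65 1; 0 0 1]

T1 = [1 0 0; -2 1 0; 0 0 1]
T2·T1 = [-19/13 12/13 0; -22/13 5/13 0; 0 0 1]
T3·…·T1 = [661/325 -204/325 0; -302/325 253/325 0; 0 0 1]
T4·…·T1 = [661/325 -204/325 0; -253/130 71/65 0; 0 0 1]
T5·…·T1 = [661/325 -204/325 6; -253/130 71/65 1; 0 0 1]
T6·…·T1 = [57/650 151/325 7; -253/130 71/65 1; 0 0 1]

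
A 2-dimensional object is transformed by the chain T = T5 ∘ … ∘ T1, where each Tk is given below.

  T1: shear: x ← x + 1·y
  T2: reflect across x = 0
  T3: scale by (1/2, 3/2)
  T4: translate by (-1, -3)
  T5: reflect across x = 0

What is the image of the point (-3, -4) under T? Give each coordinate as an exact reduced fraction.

T(p) = (-5/2, -9)

T1 shear: x ← x + 1·y: (-3, -4) → (-7, -4)
T2 reflect across x = 0: (-7, -4) → (7, -4)
T3 scale by (1/2, 3/2): (7, -4) → (7/2, -6)
T4 translate by (-1, -3): (7/2, -6) → (5/2, -9)
T5 reflect across x = 0: (5/2, -9) → (-5/2, -9)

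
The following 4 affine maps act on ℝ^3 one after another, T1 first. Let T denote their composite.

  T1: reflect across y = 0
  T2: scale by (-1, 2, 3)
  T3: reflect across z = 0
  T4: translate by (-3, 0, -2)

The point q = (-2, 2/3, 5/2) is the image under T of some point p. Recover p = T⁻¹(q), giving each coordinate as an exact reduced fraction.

p = (-1, -1/3, -3/2)

T1 = [1 0 0 0; 0 -1 0 0; 0 0 1 0; 0 0 0 1]
T2·T1 = [-1 0 0 0; 0 -2 0 0; 0 0 3 0; 0 0 0 1]
T3·…·T1 = [-1 0 0 0; 0 -2 0 0; 0 0 -3 0; 0 0 0 1]
T4·…·T1 = [-1 0 0 -3; 0 -2 0 0; 0 0 -3 -2; 0 0 0 1]
det M = -6; M⁻¹ = [-1 0 0 -3; 0 -1/2 0 0; 0 0 -1/3 -2/3; 0 0 0 1]
M⁻¹ · (-2, 2/3, 5/2)ᵀ = (-1, -1/3, -3/2)ᵀ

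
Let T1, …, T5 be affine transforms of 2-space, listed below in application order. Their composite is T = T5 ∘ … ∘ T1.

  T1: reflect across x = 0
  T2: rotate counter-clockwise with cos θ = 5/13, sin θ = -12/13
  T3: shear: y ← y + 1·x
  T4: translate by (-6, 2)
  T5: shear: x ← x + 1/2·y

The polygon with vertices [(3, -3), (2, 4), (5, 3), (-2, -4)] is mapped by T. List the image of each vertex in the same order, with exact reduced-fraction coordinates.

T1 reflect across x = 0: (3, -3) → (-3, -3); (2, 4) → (-2, 4); (5, 3) → (-5, 3); (-2, -4) → (2, -4)
T2 rotate counter-clockwise with cos θ = 5/13, sin θ = -12/13: (-3, -3) → (-51/13, 21/13); (-2, 4) → (38/13, 44/13); (-5, 3) → (11/13, 75/13); (2, -4) → (-38/13, -44/13)
T3 shear: y ← y + 1·x: (-51/13, 21/13) → (-51/13, -30/13); (38/13, 44/13) → (38/13, 82/13); (11/13, 75/13) → (11/13, 86/13); (-38/13, -44/13) → (-38/13, -82/13)
T4 translate by (-6, 2): (-51/13, -30/13) → (-129/13, -4/13); (38/13, 82/13) → (-40/13, 108/13); (11/13, 86/13) → (-67/13, 112/13); (-38/13, -82/13) → (-116/13, -56/13)
T5 shear: x ← x + 1/2·y: (-129/13, -4/13) → (-131/13, -4/13); (-40/13, 108/13) → (14/13, 108/13); (-67/13, 112/13) → (-11/13, 112/13); (-116/13, -56/13) → (-144/13, -56/13)

image vertices: (-131/13, -4/13), (14/13, 108/13), (-11/13, 112/13), (-144/13, -56/13)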